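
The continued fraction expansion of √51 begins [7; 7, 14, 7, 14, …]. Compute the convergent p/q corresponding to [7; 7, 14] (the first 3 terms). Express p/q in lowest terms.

707/99

Start with 14.
7 + 1/(14/1) = 7 + 1/14 = 99/14
7 + 1/(99/14) = 7 + 14/99 = 707/99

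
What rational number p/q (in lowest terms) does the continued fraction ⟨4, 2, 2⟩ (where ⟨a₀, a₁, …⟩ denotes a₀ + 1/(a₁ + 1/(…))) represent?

Starting at the tail and folding back:
Start with 2.
2 + 1/(2/1) = 2 + 1/2 = 5/2
4 + 1/(5/2) = 4 + 2/5 = 22/5

22/5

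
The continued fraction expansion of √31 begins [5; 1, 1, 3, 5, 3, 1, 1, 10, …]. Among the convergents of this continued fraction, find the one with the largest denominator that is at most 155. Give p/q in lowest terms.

List convergents until the denominator exceeds the bound:
a_0 = 5: 5/1  (≤ bound)
a_1 = 1: 6/1  (≤ bound)
a_2 = 1: 11/2  (≤ bound)
a_3 = 3: 39/7  (≤ bound)
a_4 = 5: 206/37  (≤ bound)
a_5 = 3: 657/118  (≤ bound)
a_6 = 1: 863/155  (≤ bound)
a_7 = 1: 1520/273  (> 155, stop)

863/155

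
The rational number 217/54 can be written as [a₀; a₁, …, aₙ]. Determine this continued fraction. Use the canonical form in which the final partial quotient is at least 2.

217 ÷ 54 → quotient 4, remainder 1
54 ÷ 1 → quotient 54, remainder 0

[4; 54]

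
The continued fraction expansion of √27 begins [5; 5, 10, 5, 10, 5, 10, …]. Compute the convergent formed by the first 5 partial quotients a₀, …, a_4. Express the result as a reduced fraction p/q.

13775/2651

a_0 = 5: 5/1
a_1 = 5: 26/5
a_2 = 10: 265/51
a_3 = 5: 1351/260
a_4 = 10: 13775/2651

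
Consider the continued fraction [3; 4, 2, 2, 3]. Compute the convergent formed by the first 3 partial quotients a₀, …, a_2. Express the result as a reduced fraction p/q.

Start with 2.
4 + 1/(2/1) = 4 + 1/2 = 9/2
3 + 1/(9/2) = 3 + 2/9 = 29/9

29/9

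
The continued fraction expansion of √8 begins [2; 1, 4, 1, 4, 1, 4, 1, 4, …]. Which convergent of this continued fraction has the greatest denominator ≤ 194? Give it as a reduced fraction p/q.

478/169

a_0 = 2: 2/1  (≤ bound)
a_1 = 1: 3/1  (≤ bound)
a_2 = 4: 14/5  (≤ bound)
a_3 = 1: 17/6  (≤ bound)
a_4 = 4: 82/29  (≤ bound)
a_5 = 1: 99/35  (≤ bound)
a_6 = 4: 478/169  (≤ bound)
a_7 = 1: 577/204  (> 194, stop)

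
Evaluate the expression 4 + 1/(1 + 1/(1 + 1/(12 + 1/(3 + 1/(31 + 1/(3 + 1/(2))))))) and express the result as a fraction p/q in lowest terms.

77003/17038

Starting at the tail and folding back:
Start with 2.
3 + 1/(2/1) = 3 + 1/2 = 7/2
31 + 1/(7/2) = 31 + 2/7 = 219/7
3 + 1/(219/7) = 3 + 7/219 = 664/219
12 + 1/(664/219) = 12 + 219/664 = 8187/664
1 + 1/(8187/664) = 1 + 664/8187 = 8851/8187
1 + 1/(8851/8187) = 1 + 8187/8851 = 17038/8851
4 + 1/(17038/8851) = 4 + 8851/17038 = 77003/17038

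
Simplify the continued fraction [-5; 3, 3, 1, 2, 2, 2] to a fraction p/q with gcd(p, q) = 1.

a_0 = -5: -5/1
a_1 = 3: -14/3
a_2 = 3: -47/10
a_3 = 1: -61/13
a_4 = 2: -169/36
a_5 = 2: -399/85
a_6 = 2: -967/206

-967/206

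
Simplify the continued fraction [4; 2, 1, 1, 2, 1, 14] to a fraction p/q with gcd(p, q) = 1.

1163/265

Collapse the nested fraction from the inside out:
Start with 14.
1 + 1/(14/1) = 1 + 1/14 = 15/14
2 + 1/(15/14) = 2 + 14/15 = 44/15
1 + 1/(44/15) = 1 + 15/44 = 59/44
1 + 1/(59/44) = 1 + 44/59 = 103/59
2 + 1/(103/59) = 2 + 59/103 = 265/103
4 + 1/(265/103) = 4 + 103/265 = 1163/265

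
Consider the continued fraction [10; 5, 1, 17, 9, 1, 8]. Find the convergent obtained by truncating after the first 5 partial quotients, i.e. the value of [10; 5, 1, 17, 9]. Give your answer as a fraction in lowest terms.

9853/969

Collapse the nested fraction from the inside out:
Start with 9.
17 + 1/(9/1) = 17 + 1/9 = 154/9
1 + 1/(154/9) = 1 + 9/154 = 163/154
5 + 1/(163/154) = 5 + 154/163 = 969/163
10 + 1/(969/163) = 10 + 163/969 = 9853/969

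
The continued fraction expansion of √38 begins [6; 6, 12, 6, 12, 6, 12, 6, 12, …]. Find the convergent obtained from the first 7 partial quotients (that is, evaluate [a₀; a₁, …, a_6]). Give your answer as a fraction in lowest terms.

Start with 12.
6 + 1/(12/1) = 6 + 1/12 = 73/12
12 + 1/(73/12) = 12 + 12/73 = 888/73
6 + 1/(888/73) = 6 + 73/888 = 5401/888
12 + 1/(5401/888) = 12 + 888/5401 = 65700/5401
6 + 1/(65700/5401) = 6 + 5401/65700 = 399601/65700
6 + 1/(399601/65700) = 6 + 65700/399601 = 2463306/399601

2463306/399601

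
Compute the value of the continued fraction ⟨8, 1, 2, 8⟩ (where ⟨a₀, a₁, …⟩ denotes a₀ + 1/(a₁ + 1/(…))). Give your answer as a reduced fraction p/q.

217/25

Start with 8.
2 + 1/(8/1) = 2 + 1/8 = 17/8
1 + 1/(17/8) = 1 + 8/17 = 25/17
8 + 1/(25/17) = 8 + 17/25 = 217/25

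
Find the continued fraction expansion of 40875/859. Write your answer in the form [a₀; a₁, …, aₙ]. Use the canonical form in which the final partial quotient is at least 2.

Apply division with remainder until the remainder is 0:
⌊40875/859⌋ = 47, remainder 502
⌊859/502⌋ = 1, remainder 357
⌊502/357⌋ = 1, remainder 145
⌊357/145⌋ = 2, remainder 67
⌊145/67⌋ = 2, remainder 11
⌊67/11⌋ = 6, remainder 1
⌊11/1⌋ = 11, remainder 0

[47; 1, 1, 2, 2, 6, 11]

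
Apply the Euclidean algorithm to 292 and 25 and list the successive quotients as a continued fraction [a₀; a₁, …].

[11; 1, 2, 8]

292 = 11·25 + 17, so a_0 = 11
25 = 1·17 + 8, so a_1 = 1
17 = 2·8 + 1, so a_2 = 2
8 = 8·1 + 0, so a_3 = 8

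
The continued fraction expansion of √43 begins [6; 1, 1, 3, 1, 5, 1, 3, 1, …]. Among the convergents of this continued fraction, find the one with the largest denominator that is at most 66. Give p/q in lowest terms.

400/61

a_0 = 6: 6/1  (≤ bound)
a_1 = 1: 7/1  (≤ bound)
a_2 = 1: 13/2  (≤ bound)
a_3 = 3: 46/7  (≤ bound)
a_4 = 1: 59/9  (≤ bound)
a_5 = 5: 341/52  (≤ bound)
a_6 = 1: 400/61  (≤ bound)
a_7 = 3: 1541/235  (> 66, stop)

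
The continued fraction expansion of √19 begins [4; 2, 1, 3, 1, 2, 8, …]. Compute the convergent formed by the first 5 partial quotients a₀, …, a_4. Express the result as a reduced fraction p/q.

61/14

Build up convergents one term at a time:
a_0 = 4: 4/1
a_1 = 2: 9/2
a_2 = 1: 13/3
a_3 = 3: 48/11
a_4 = 1: 61/14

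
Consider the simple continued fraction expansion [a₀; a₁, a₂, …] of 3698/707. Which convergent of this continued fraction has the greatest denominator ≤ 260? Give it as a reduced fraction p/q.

68/13

a_0 = 5: 5/1  (≤ bound)
a_1 = 4: 21/4  (≤ bound)
a_2 = 2: 47/9  (≤ bound)
a_3 = 1: 68/13  (≤ bound)
a_4 = 26: 1815/347  (> 260, stop)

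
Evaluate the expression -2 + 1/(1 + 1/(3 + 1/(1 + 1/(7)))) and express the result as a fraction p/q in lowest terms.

Start with 7.
1 + 1/(7/1) = 1 + 1/7 = 8/7
3 + 1/(8/7) = 3 + 7/8 = 31/8
1 + 1/(31/8) = 1 + 8/31 = 39/31
-2 + 1/(39/31) = -2 + 31/39 = -47/39

-47/39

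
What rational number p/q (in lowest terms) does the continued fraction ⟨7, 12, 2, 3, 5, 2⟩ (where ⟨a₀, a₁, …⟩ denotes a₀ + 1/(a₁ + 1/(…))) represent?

Start with 2.
5 + 1/(2/1) = 5 + 1/2 = 11/2
3 + 1/(11/2) = 3 + 2/11 = 35/11
2 + 1/(35/11) = 2 + 11/35 = 81/35
12 + 1/(81/35) = 12 + 35/81 = 1007/81
7 + 1/(1007/81) = 7 + 81/1007 = 7130/1007

7130/1007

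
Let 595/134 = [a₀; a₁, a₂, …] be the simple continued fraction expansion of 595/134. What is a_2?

595 ÷ 134 → quotient 4, remainder 59
134 ÷ 59 → quotient 2, remainder 16
59 ÷ 16 → quotient 3, remainder 11

3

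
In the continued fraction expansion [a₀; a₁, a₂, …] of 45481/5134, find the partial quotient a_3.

12

45481 = 8·5134 + 4409, so a_0 = 8
5134 = 1·4409 + 725, so a_1 = 1
4409 = 6·725 + 59, so a_2 = 6
725 = 12·59 + 17, so a_3 = 12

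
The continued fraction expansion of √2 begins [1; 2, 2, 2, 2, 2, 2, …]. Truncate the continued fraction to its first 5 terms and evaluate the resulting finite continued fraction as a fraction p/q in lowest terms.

41/29

Work from the innermost term outward:
Start with 2.
2 + 1/(2/1) = 2 + 1/2 = 5/2
2 + 1/(5/2) = 2 + 2/5 = 12/5
2 + 1/(12/5) = 2 + 5/12 = 29/12
1 + 1/(29/12) = 1 + 12/29 = 41/29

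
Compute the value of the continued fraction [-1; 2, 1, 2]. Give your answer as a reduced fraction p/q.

-5/8

Start with 2.
1 + 1/(2/1) = 1 + 1/2 = 3/2
2 + 1/(3/2) = 2 + 2/3 = 8/3
-1 + 1/(8/3) = -1 + 3/8 = -5/8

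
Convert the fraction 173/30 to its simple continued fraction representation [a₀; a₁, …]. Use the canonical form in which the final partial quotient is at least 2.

[5; 1, 3, 3, 2]

⌊173/30⌋ = 5, remainder 23
⌊30/23⌋ = 1, remainder 7
⌊23/7⌋ = 3, remainder 2
⌊7/2⌋ = 3, remainder 1
⌊2/1⌋ = 2, remainder 0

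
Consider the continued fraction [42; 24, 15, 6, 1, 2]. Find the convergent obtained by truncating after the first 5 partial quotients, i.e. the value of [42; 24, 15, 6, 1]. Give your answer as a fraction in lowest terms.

107248/2551

Use the convergent recurrence hₖ = aₖ·hₖ₋₁ + hₖ₋₂ (and likewise for the denominators kₖ):
a_0 = 42: 42/1
a_1 = 24: 1009/24
a_2 = 15: 15177/361
a_3 = 6: 92071/2190
a_4 = 1: 107248/2551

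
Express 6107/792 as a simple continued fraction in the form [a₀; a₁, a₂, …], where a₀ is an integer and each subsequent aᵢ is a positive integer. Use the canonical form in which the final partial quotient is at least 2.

Run the Euclidean algorithm, recording each quotient:
6107 = 7·792 + 563, so a_0 = 7
792 = 1·563 + 229, so a_1 = 1
563 = 2·229 + 105, so a_2 = 2
229 = 2·105 + 19, so a_3 = 2
105 = 5·19 + 10, so a_4 = 5
19 = 1·10 + 9, so a_5 = 1
10 = 1·9 + 1, so a_6 = 1
9 = 9·1 + 0, so a_7 = 9

[7; 1, 2, 2, 5, 1, 1, 9]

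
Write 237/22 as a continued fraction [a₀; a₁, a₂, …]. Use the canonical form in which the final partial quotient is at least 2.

237 = 10·22 + 17, so a_0 = 10
22 = 1·17 + 5, so a_1 = 1
17 = 3·5 + 2, so a_2 = 3
5 = 2·2 + 1, so a_3 = 2
2 = 2·1 + 0, so a_4 = 2

[10; 1, 3, 2, 2]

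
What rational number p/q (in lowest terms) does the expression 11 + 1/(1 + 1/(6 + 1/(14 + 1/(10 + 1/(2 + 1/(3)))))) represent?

86283/7276

Compute successive convergents:
a_0 = 11: 11/1
a_1 = 1: 12/1
a_2 = 6: 83/7
a_3 = 14: 1174/99
a_4 = 10: 11823/997
a_5 = 2: 24820/2093
a_6 = 3: 86283/7276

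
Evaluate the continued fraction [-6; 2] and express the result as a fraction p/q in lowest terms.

Work from the innermost term outward:
Start with 2.
-6 + 1/(2/1) = -6 + 1/2 = -11/2

-11/2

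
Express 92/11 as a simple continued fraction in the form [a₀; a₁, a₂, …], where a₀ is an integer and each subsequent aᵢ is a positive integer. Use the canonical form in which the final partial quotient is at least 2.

Run the Euclidean algorithm, recording each quotient:
⌊92/11⌋ = 8, remainder 4
⌊11/4⌋ = 2, remainder 3
⌊4/3⌋ = 1, remainder 1
⌊3/1⌋ = 3, remainder 0

[8; 2, 1, 3]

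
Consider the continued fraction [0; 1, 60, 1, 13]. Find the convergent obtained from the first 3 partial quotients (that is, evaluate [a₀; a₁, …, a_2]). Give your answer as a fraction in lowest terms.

60/61

Start with 60.
1 + 1/(60/1) = 1 + 1/60 = 61/60
0 + 1/(61/60) = 0 + 60/61 = 60/61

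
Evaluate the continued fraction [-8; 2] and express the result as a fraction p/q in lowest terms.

a_0 = -8: -8/1
a_1 = 2: -15/2

-15/2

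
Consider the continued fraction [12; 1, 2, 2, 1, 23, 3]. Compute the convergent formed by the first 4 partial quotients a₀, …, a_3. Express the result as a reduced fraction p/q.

Starting at the tail and folding back:
Start with 2.
2 + 1/(2/1) = 2 + 1/2 = 5/2
1 + 1/(5/2) = 1 + 2/5 = 7/5
12 + 1/(7/5) = 12 + 5/7 = 89/7

89/7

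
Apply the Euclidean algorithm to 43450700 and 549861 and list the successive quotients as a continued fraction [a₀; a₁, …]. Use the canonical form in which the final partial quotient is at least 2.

⌊43450700/549861⌋ = 79, remainder 11681
⌊549861/11681⌋ = 47, remainder 854
⌊11681/854⌋ = 13, remainder 579
⌊854/579⌋ = 1, remainder 275
⌊579/275⌋ = 2, remainder 29
⌊275/29⌋ = 9, remainder 14
⌊29/14⌋ = 2, remainder 1
⌊14/1⌋ = 14, remainder 0

[79; 47, 13, 1, 2, 9, 2, 14]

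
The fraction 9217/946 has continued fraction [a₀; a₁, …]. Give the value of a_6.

1

Apply division with remainder until the remainder is 0:
⌊9217/946⌋ = 9, remainder 703
⌊946/703⌋ = 1, remainder 243
⌊703/243⌋ = 2, remainder 217
⌊243/217⌋ = 1, remainder 26
⌊217/26⌋ = 8, remainder 9
⌊26/9⌋ = 2, remainder 8
⌊9/8⌋ = 1, remainder 1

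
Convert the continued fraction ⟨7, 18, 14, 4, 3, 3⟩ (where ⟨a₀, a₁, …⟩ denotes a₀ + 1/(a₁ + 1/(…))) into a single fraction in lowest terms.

78025/11059

Start with 3.
3 + 1/(3/1) = 3 + 1/3 = 10/3
4 + 1/(10/3) = 4 + 3/10 = 43/10
14 + 1/(43/10) = 14 + 10/43 = 612/43
18 + 1/(612/43) = 18 + 43/612 = 11059/612
7 + 1/(11059/612) = 7 + 612/11059 = 78025/11059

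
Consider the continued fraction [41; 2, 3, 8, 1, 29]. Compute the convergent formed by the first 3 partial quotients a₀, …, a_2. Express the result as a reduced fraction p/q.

290/7

Start with 3.
2 + 1/(3/1) = 2 + 1/3 = 7/3
41 + 1/(7/3) = 41 + 3/7 = 290/7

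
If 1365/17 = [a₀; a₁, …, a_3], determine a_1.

1365 = 80·17 + 5, so a_0 = 80
17 = 3·5 + 2, so a_1 = 3

3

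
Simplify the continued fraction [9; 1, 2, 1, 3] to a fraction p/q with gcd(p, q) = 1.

146/15

Start with 3.
1 + 1/(3/1) = 1 + 1/3 = 4/3
2 + 1/(4/3) = 2 + 3/4 = 11/4
1 + 1/(11/4) = 1 + 4/11 = 15/11
9 + 1/(15/11) = 9 + 11/15 = 146/15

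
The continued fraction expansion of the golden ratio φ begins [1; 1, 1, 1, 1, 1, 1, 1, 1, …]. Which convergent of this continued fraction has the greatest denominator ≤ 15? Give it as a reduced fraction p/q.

21/13

List convergents until the denominator exceeds the bound:
a_0 = 1: 1/1  (≤ bound)
a_1 = 1: 2/1  (≤ bound)
a_2 = 1: 3/2  (≤ bound)
a_3 = 1: 5/3  (≤ bound)
a_4 = 1: 8/5  (≤ bound)
a_5 = 1: 13/8  (≤ bound)
a_6 = 1: 21/13  (≤ bound)
a_7 = 1: 34/21  (> 15, stop)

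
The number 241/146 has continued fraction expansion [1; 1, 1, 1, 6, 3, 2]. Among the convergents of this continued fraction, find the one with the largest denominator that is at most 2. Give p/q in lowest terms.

a_0 = 1: 1/1  (≤ bound)
a_1 = 1: 2/1  (≤ bound)
a_2 = 1: 3/2  (≤ bound)
a_3 = 1: 5/3  (> 2, stop)

3/2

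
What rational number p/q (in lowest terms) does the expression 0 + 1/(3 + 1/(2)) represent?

2/7

Use the convergent recurrence hₖ = aₖ·hₖ₋₁ + hₖ₋₂ (and likewise for the denominators kₖ):
a_0 = 0: 0/1
a_1 = 3: 1/3
a_2 = 2: 2/7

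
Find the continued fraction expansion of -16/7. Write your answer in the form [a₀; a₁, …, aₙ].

Run the Euclidean algorithm, recording each quotient:
-16 = -3·7 + 5, so a_0 = -3
7 = 1·5 + 2, so a_1 = 1
5 = 2·2 + 1, so a_2 = 2
2 = 2·1 + 0, so a_3 = 2

[-3; 1, 2, 2]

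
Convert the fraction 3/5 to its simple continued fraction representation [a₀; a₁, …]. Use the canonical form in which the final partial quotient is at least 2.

Run the Euclidean algorithm, recording each quotient:
3 = 0·5 + 3, so a_0 = 0
5 = 1·3 + 2, so a_1 = 1
3 = 1·2 + 1, so a_2 = 1
2 = 2·1 + 0, so a_3 = 2

[0; 1, 1, 2]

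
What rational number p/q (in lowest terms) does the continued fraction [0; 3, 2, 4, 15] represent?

Start with 15.
4 + 1/(15/1) = 4 + 1/15 = 61/15
2 + 1/(61/15) = 2 + 15/61 = 137/61
3 + 1/(137/61) = 3 + 61/137 = 472/137
0 + 1/(472/137) = 0 + 137/472 = 137/472

137/472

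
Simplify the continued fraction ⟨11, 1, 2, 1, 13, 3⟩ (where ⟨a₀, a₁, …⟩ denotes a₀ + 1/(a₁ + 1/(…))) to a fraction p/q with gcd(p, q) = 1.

Use the convergent recurrence hₖ = aₖ·hₖ₋₁ + hₖ₋₂ (and likewise for the denominators kₖ):
a_0 = 11: 11/1
a_1 = 1: 12/1
a_2 = 2: 35/3
a_3 = 1: 47/4
a_4 = 13: 646/55
a_5 = 3: 1985/169

1985/169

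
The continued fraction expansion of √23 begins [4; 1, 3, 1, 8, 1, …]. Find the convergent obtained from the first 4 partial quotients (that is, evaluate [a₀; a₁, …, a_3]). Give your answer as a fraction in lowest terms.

Starting at the tail and folding back:
Start with 1.
3 + 1/(1/1) = 3 + 1/1 = 4/1
1 + 1/(4/1) = 1 + 1/4 = 5/4
4 + 1/(5/4) = 4 + 4/5 = 24/5

24/5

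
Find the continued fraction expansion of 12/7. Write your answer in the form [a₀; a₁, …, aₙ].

⌊12/7⌋ = 1, remainder 5
⌊7/5⌋ = 1, remainder 2
⌊5/2⌋ = 2, remainder 1
⌊2/1⌋ = 2, remainder 0

[1; 1, 2, 2]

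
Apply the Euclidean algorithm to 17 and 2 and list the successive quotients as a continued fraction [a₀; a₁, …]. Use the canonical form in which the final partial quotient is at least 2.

[8; 2]

⌊17/2⌋ = 8, remainder 1
⌊2/1⌋ = 2, remainder 0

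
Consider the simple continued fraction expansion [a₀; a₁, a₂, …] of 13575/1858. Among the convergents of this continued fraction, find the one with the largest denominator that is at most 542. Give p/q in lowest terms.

1169/160

a_0 = 7: 7/1  (≤ bound)
a_1 = 3: 22/3  (≤ bound)
a_2 = 3: 73/10  (≤ bound)
a_3 = 1: 95/13  (≤ bound)
a_4 = 3: 358/49  (≤ bound)
a_5 = 3: 1169/160  (≤ bound)
a_6 = 5: 6203/849  (> 542, stop)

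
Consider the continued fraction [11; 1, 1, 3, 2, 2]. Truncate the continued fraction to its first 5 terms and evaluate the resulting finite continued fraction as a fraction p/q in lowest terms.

Build up convergents one term at a time:
a_0 = 11: 11/1
a_1 = 1: 12/1
a_2 = 1: 23/2
a_3 = 3: 81/7
a_4 = 2: 185/16

185/16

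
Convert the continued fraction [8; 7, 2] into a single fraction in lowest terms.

Starting at the tail and folding back:
Start with 2.
7 + 1/(2/1) = 7 + 1/2 = 15/2
8 + 1/(15/2) = 8 + 2/15 = 122/15

122/15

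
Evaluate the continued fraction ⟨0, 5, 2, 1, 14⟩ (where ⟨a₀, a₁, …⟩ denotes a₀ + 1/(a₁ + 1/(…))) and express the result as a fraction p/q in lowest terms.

44/235

Start with 14.
1 + 1/(14/1) = 1 + 1/14 = 15/14
2 + 1/(15/14) = 2 + 14/15 = 44/15
5 + 1/(44/15) = 5 + 15/44 = 235/44
0 + 1/(235/44) = 0 + 44/235 = 44/235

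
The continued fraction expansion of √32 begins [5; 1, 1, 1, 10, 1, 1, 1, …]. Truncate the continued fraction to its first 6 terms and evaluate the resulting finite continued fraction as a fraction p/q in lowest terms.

Start with 1.
10 + 1/(1/1) = 10 + 1/1 = 11/1
1 + 1/(11/1) = 1 + 1/11 = 12/11
1 + 1/(12/11) = 1 + 11/12 = 23/12
1 + 1/(23/12) = 1 + 12/23 = 35/23
5 + 1/(35/23) = 5 + 23/35 = 198/35

198/35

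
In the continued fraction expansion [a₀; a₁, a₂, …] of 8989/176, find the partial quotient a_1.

13

8989 ÷ 176 → quotient 51, remainder 13
176 ÷ 13 → quotient 13, remainder 7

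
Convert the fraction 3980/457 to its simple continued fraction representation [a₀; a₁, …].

[8; 1, 2, 2, 3, 2, 2, 3]

Apply division with remainder until the remainder is 0:
3980 = 8·457 + 324, so a_0 = 8
457 = 1·324 + 133, so a_1 = 1
324 = 2·133 + 58, so a_2 = 2
133 = 2·58 + 17, so a_3 = 2
58 = 3·17 + 7, so a_4 = 3
17 = 2·7 + 3, so a_5 = 2
7 = 2·3 + 1, so a_6 = 2
3 = 3·1 + 0, so a_7 = 3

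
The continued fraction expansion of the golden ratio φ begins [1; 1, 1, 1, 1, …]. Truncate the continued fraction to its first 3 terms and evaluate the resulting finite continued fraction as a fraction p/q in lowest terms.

3/2

Use the convergent recurrence hₖ = aₖ·hₖ₋₁ + hₖ₋₂ (and likewise for the denominators kₖ):
a_0 = 1: 1/1
a_1 = 1: 2/1
a_2 = 1: 3/2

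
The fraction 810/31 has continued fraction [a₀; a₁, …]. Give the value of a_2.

⌊810/31⌋ = 26, remainder 4
⌊31/4⌋ = 7, remainder 3
⌊4/3⌋ = 1, remainder 1

1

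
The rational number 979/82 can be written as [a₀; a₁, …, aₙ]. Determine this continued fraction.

[11; 1, 15, 2, 2]

Apply division with remainder until the remainder is 0:
979 = 11·82 + 77, so a_0 = 11
82 = 1·77 + 5, so a_1 = 1
77 = 15·5 + 2, so a_2 = 15
5 = 2·2 + 1, so a_3 = 2
2 = 2·1 + 0, so a_4 = 2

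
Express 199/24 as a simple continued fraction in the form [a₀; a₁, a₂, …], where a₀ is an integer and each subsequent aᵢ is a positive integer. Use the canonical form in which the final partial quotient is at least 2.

⌊199/24⌋ = 8, remainder 7
⌊24/7⌋ = 3, remainder 3
⌊7/3⌋ = 2, remainder 1
⌊3/1⌋ = 3, remainder 0

[8; 3, 2, 3]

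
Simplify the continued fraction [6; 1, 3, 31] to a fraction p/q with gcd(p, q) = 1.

844/125

Start with 31.
3 + 1/(31/1) = 3 + 1/31 = 94/31
1 + 1/(94/31) = 1 + 31/94 = 125/94
6 + 1/(125/94) = 6 + 94/125 = 844/125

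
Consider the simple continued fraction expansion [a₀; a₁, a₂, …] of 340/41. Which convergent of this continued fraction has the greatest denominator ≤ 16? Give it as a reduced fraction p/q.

58/7

a_0 = 8: 8/1  (≤ bound)
a_1 = 3: 25/3  (≤ bound)
a_2 = 2: 58/7  (≤ bound)
a_3 = 2: 141/17  (> 16, stop)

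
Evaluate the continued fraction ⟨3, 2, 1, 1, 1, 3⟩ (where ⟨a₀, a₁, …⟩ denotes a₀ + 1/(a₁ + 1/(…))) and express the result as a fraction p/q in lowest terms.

98/29

Start with 3.
1 + 1/(3/1) = 1 + 1/3 = 4/3
1 + 1/(4/3) = 1 + 3/4 = 7/4
1 + 1/(7/4) = 1 + 4/7 = 11/7
2 + 1/(11/7) = 2 + 7/11 = 29/11
3 + 1/(29/11) = 3 + 11/29 = 98/29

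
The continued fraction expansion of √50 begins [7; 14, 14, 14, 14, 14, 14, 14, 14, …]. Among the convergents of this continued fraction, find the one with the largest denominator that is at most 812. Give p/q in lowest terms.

1393/197

a_0 = 7: 7/1  (≤ bound)
a_1 = 14: 99/14  (≤ bound)
a_2 = 14: 1393/197  (≤ bound)
a_3 = 14: 19601/2772  (> 812, stop)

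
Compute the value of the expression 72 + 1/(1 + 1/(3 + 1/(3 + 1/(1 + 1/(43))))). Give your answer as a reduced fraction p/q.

Compute successive convergents:
a_0 = 72: 72/1
a_1 = 1: 73/1
a_2 = 3: 291/4
a_3 = 3: 946/13
a_4 = 1: 1237/17
a_5 = 43: 54137/744

54137/744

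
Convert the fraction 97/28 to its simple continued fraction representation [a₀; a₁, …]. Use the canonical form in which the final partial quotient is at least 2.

Repeatedly divide and take the remainder:
97 ÷ 28 → quotient 3, remainder 13
28 ÷ 13 → quotient 2, remainder 2
13 ÷ 2 → quotient 6, remainder 1
2 ÷ 1 → quotient 2, remainder 0

[3; 2, 6, 2]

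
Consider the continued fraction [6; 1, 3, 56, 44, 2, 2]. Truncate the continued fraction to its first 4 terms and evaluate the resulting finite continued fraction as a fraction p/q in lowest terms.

1519/225

Starting at the tail and folding back:
Start with 56.
3 + 1/(56/1) = 3 + 1/56 = 169/56
1 + 1/(169/56) = 1 + 56/169 = 225/169
6 + 1/(225/169) = 6 + 169/225 = 1519/225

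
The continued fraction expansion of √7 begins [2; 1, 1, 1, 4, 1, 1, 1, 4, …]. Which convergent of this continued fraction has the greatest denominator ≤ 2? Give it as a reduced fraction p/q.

5/2

a_0 = 2: 2/1  (≤ bound)
a_1 = 1: 3/1  (≤ bound)
a_2 = 1: 5/2  (≤ bound)
a_3 = 1: 8/3  (> 2, stop)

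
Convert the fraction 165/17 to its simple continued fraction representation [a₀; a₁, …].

Run the Euclidean algorithm, recording each quotient:
⌊165/17⌋ = 9, remainder 12
⌊17/12⌋ = 1, remainder 5
⌊12/5⌋ = 2, remainder 2
⌊5/2⌋ = 2, remainder 1
⌊2/1⌋ = 2, remainder 0

[9; 1, 2, 2, 2]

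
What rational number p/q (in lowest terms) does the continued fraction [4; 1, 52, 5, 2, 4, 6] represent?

Start with 6.
4 + 1/(6/1) = 4 + 1/6 = 25/6
2 + 1/(25/6) = 2 + 6/25 = 56/25
5 + 1/(56/25) = 5 + 25/56 = 305/56
52 + 1/(305/56) = 52 + 56/305 = 15916/305
1 + 1/(15916/305) = 1 + 305/15916 = 16221/15916
4 + 1/(16221/15916) = 4 + 15916/16221 = 80800/16221

80800/16221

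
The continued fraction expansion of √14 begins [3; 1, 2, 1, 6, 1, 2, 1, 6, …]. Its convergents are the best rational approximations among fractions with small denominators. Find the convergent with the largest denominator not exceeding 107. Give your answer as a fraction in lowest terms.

a_0 = 3: 3/1  (≤ bound)
a_1 = 1: 4/1  (≤ bound)
a_2 = 2: 11/3  (≤ bound)
a_3 = 1: 15/4  (≤ bound)
a_4 = 6: 101/27  (≤ bound)
a_5 = 1: 116/31  (≤ bound)
a_6 = 2: 333/89  (≤ bound)
a_7 = 1: 449/120  (> 107, stop)

333/89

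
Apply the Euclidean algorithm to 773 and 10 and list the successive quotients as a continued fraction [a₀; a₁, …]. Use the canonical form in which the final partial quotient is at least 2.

773 = 77·10 + 3, so a_0 = 77
10 = 3·3 + 1, so a_1 = 3
3 = 3·1 + 0, so a_2 = 3

[77; 3, 3]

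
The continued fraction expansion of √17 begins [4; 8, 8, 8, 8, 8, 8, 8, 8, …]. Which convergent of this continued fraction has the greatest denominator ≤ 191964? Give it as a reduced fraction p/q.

a_0 = 4: 4/1  (≤ bound)
a_1 = 8: 33/8  (≤ bound)
a_2 = 8: 268/65  (≤ bound)
a_3 = 8: 2177/528  (≤ bound)
a_4 = 8: 17684/4289  (≤ bound)
a_5 = 8: 143649/34840  (≤ bound)
a_6 = 8: 1166876/283009  (> 191964, stop)

143649/34840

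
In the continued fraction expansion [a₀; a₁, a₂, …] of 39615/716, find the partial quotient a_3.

2

39615 = 55·716 + 235, so a_0 = 55
716 = 3·235 + 11, so a_1 = 3
235 = 21·11 + 4, so a_2 = 21
11 = 2·4 + 3, so a_3 = 2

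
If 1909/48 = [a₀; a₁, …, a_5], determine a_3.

⌊1909/48⌋ = 39, remainder 37
⌊48/37⌋ = 1, remainder 11
⌊37/11⌋ = 3, remainder 4
⌊11/4⌋ = 2, remainder 3

2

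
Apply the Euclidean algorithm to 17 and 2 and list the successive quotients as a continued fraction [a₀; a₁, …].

[8; 2]

17 ÷ 2 → quotient 8, remainder 1
2 ÷ 1 → quotient 2, remainder 0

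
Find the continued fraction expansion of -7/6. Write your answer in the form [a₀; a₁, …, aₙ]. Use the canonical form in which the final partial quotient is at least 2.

⌊-7/6⌋ = -2, remainder 5
⌊6/5⌋ = 1, remainder 1
⌊5/1⌋ = 5, remainder 0

[-2; 1, 5]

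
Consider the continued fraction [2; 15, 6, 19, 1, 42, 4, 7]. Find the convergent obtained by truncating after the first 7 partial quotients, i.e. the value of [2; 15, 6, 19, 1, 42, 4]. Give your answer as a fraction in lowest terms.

Collapse the nested fraction from the inside out:
Start with 4.
42 + 1/(4/1) = 42 + 1/4 = 169/4
1 + 1/(169/4) = 1 + 4/169 = 173/169
19 + 1/(173/169) = 19 + 169/173 = 3456/173
6 + 1/(3456/173) = 6 + 173/3456 = 20909/3456
15 + 1/(20909/3456) = 15 + 3456/20909 = 317091/20909
2 + 1/(317091/20909) = 2 + 20909/317091 = 655091/317091

655091/317091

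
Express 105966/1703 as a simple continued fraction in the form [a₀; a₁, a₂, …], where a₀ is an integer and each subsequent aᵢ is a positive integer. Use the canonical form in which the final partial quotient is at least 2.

105966 ÷ 1703 → quotient 62, remainder 380
1703 ÷ 380 → quotient 4, remainder 183
380 ÷ 183 → quotient 2, remainder 14
183 ÷ 14 → quotient 13, remainder 1
14 ÷ 1 → quotient 14, remainder 0

[62; 4, 2, 13, 14]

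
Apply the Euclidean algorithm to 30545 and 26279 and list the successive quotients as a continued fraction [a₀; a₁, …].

[1; 6, 6, 4, 15, 3, 1, 2]

Apply division with remainder until the remainder is 0:
30545 ÷ 26279 → quotient 1, remainder 4266
26279 ÷ 4266 → quotient 6, remainder 683
4266 ÷ 683 → quotient 6, remainder 168
683 ÷ 168 → quotient 4, remainder 11
168 ÷ 11 → quotient 15, remainder 3
11 ÷ 3 → quotient 3, remainder 2
3 ÷ 2 → quotient 1, remainder 1
2 ÷ 1 → quotient 2, remainder 0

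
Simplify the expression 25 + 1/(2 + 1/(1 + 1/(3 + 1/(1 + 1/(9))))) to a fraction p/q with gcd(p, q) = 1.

3474/137

a_0 = 25: 25/1
a_1 = 2: 51/2
a_2 = 1: 76/3
a_3 = 3: 279/11
a_4 = 1: 355/14
a_5 = 9: 3474/137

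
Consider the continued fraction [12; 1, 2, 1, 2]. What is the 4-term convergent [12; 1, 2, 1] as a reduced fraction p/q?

Start with 1.
2 + 1/(1/1) = 2 + 1/1 = 3/1
1 + 1/(3/1) = 1 + 1/3 = 4/3
12 + 1/(4/3) = 12 + 3/4 = 51/4

51/4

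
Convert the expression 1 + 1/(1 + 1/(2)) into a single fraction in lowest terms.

Start with 2.
1 + 1/(2/1) = 1 + 1/2 = 3/2
1 + 1/(3/2) = 1 + 2/3 = 5/3

5/3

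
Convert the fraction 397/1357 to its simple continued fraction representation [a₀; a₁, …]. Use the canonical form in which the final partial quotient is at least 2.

[0; 3, 2, 2, 1, 1, 4, 7]

⌊397/1357⌋ = 0, remainder 397
⌊1357/397⌋ = 3, remainder 166
⌊397/166⌋ = 2, remainder 65
⌊166/65⌋ = 2, remainder 36
⌊65/36⌋ = 1, remainder 29
⌊36/29⌋ = 1, remainder 7
⌊29/7⌋ = 4, remainder 1
⌊7/1⌋ = 7, remainder 0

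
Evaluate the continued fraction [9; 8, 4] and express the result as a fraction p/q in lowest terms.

Start with 4.
8 + 1/(4/1) = 8 + 1/4 = 33/4
9 + 1/(33/4) = 9 + 4/33 = 301/33

301/33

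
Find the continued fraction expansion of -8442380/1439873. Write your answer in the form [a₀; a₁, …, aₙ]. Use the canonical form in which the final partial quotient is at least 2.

[-6; 7, 3, 5, 2, 60, 46, 2]

-8442380 ÷ 1439873 → quotient -6, remainder 196858
1439873 ÷ 196858 → quotient 7, remainder 61867
196858 ÷ 61867 → quotient 3, remainder 11257
61867 ÷ 11257 → quotient 5, remainder 5582
11257 ÷ 5582 → quotient 2, remainder 93
5582 ÷ 93 → quotient 60, remainder 2
93 ÷ 2 → quotient 46, remainder 1
2 ÷ 1 → quotient 2, remainder 0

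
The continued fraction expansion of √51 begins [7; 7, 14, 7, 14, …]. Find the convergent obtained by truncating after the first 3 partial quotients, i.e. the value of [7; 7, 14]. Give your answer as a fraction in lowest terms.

Start with 14.
7 + 1/(14/1) = 7 + 1/14 = 99/14
7 + 1/(99/14) = 7 + 14/99 = 707/99

707/99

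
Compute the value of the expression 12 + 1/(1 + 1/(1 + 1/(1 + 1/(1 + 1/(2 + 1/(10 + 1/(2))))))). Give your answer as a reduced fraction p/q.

Use the convergent recurrence hₖ = aₖ·hₖ₋₁ + hₖ₋₂ (and likewise for the denominators kₖ):
a_0 = 12: 12/1
a_1 = 1: 13/1
a_2 = 1: 25/2
a_3 = 1: 38/3
a_4 = 1: 63/5
a_5 = 2: 164/13
a_6 = 10: 1703/135
a_7 = 2: 3570/283

3570/283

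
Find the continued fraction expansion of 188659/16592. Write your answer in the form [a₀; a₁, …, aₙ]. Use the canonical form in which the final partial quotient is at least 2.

[11; 2, 1, 2, 3, 12, 4, 12]

⌊188659/16592⌋ = 11, remainder 6147
⌊16592/6147⌋ = 2, remainder 4298
⌊6147/4298⌋ = 1, remainder 1849
⌊4298/1849⌋ = 2, remainder 600
⌊1849/600⌋ = 3, remainder 49
⌊600/49⌋ = 12, remainder 12
⌊49/12⌋ = 4, remainder 1
⌊12/1⌋ = 12, remainder 0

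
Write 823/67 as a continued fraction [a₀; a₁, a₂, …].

Apply division with remainder until the remainder is 0:
823 ÷ 67 → quotient 12, remainder 19
67 ÷ 19 → quotient 3, remainder 10
19 ÷ 10 → quotient 1, remainder 9
10 ÷ 9 → quotient 1, remainder 1
9 ÷ 1 → quotient 9, remainder 0

[12; 3, 1, 1, 9]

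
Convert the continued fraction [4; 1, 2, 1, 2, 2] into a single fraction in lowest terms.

123/26

Start with 2.
2 + 1/(2/1) = 2 + 1/2 = 5/2
1 + 1/(5/2) = 1 + 2/5 = 7/5
2 + 1/(7/5) = 2 + 5/7 = 19/7
1 + 1/(19/7) = 1 + 7/19 = 26/19
4 + 1/(26/19) = 4 + 19/26 = 123/26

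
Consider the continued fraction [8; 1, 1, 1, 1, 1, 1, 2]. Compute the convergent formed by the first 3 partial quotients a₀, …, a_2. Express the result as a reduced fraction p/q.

Start with 1.
1 + 1/(1/1) = 1 + 1/1 = 2/1
8 + 1/(2/1) = 8 + 1/2 = 17/2

17/2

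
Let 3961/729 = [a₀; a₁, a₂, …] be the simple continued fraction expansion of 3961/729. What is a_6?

3

Repeatedly divide and take the remainder:
3961 = 5·729 + 316, so a_0 = 5
729 = 2·316 + 97, so a_1 = 2
316 = 3·97 + 25, so a_2 = 3
97 = 3·25 + 22, so a_3 = 3
25 = 1·22 + 3, so a_4 = 1
22 = 7·3 + 1, so a_5 = 7
3 = 3·1 + 0, so a_6 = 3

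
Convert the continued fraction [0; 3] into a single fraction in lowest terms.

Build up convergents one term at a time:
a_0 = 0: 0/1
a_1 = 3: 1/3

1/3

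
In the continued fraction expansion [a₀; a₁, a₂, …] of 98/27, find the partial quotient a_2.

1

98 ÷ 27 → quotient 3, remainder 17
27 ÷ 17 → quotient 1, remainder 10
17 ÷ 10 → quotient 1, remainder 7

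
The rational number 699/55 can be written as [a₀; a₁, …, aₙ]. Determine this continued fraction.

Run the Euclidean algorithm, recording each quotient:
699 ÷ 55 → quotient 12, remainder 39
55 ÷ 39 → quotient 1, remainder 16
39 ÷ 16 → quotient 2, remainder 7
16 ÷ 7 → quotient 2, remainder 2
7 ÷ 2 → quotient 3, remainder 1
2 ÷ 1 → quotient 2, remainder 0

[12; 1, 2, 2, 3, 2]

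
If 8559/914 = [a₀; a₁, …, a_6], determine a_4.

1

8559 ÷ 914 → quotient 9, remainder 333
914 ÷ 333 → quotient 2, remainder 248
333 ÷ 248 → quotient 1, remainder 85
248 ÷ 85 → quotient 2, remainder 78
85 ÷ 78 → quotient 1, remainder 7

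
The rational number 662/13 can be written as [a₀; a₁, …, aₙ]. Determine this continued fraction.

[50; 1, 12]

Apply division with remainder until the remainder is 0:
662 = 50·13 + 12, so a_0 = 50
13 = 1·12 + 1, so a_1 = 1
12 = 12·1 + 0, so a_2 = 12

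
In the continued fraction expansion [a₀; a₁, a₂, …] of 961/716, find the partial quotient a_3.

11

961 = 1·716 + 245, so a_0 = 1
716 = 2·245 + 226, so a_1 = 2
245 = 1·226 + 19, so a_2 = 1
226 = 11·19 + 17, so a_3 = 11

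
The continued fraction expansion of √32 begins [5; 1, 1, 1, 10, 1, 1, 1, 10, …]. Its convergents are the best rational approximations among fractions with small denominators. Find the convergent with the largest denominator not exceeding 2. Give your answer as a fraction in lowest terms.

11/2

List convergents until the denominator exceeds the bound:
a_0 = 5: 5/1  (≤ bound)
a_1 = 1: 6/1  (≤ bound)
a_2 = 1: 11/2  (≤ bound)
a_3 = 1: 17/3  (> 2, stop)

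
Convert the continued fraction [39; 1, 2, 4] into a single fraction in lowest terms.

a_0 = 39: 39/1
a_1 = 1: 40/1
a_2 = 2: 119/3
a_3 = 4: 516/13

516/13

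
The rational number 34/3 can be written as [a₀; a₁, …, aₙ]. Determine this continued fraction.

34 ÷ 3 → quotient 11, remainder 1
3 ÷ 1 → quotient 3, remainder 0

[11; 3]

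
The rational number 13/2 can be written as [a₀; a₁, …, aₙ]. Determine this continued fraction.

Apply division with remainder until the remainder is 0:
⌊13/2⌋ = 6, remainder 1
⌊2/1⌋ = 2, remainder 0

[6; 2]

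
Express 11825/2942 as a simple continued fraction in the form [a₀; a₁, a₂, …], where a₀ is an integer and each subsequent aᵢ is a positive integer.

[4; 51, 1, 1, 1, 1, 2, 4]

11825 = 4·2942 + 57, so a_0 = 4
2942 = 51·57 + 35, so a_1 = 51
57 = 1·35 + 22, so a_2 = 1
35 = 1·22 + 13, so a_3 = 1
22 = 1·13 + 9, so a_4 = 1
13 = 1·9 + 4, so a_5 = 1
9 = 2·4 + 1, so a_6 = 2
4 = 4·1 + 0, so a_7 = 4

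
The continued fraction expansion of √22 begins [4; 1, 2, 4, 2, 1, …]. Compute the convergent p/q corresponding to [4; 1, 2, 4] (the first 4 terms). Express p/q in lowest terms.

61/13

Build up convergents one term at a time:
a_0 = 4: 4/1
a_1 = 1: 5/1
a_2 = 2: 14/3
a_3 = 4: 61/13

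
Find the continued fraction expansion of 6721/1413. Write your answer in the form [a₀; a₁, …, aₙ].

6721 = 4·1413 + 1069, so a_0 = 4
1413 = 1·1069 + 344, so a_1 = 1
1069 = 3·344 + 37, so a_2 = 3
344 = 9·37 + 11, so a_3 = 9
37 = 3·11 + 4, so a_4 = 3
11 = 2·4 + 3, so a_5 = 2
4 = 1·3 + 1, so a_6 = 1
3 = 3·1 + 0, so a_7 = 3

[4; 1, 3, 9, 3, 2, 1, 3]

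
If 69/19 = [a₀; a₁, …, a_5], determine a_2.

⌊69/19⌋ = 3, remainder 12
⌊19/12⌋ = 1, remainder 7
⌊12/7⌋ = 1, remainder 5

1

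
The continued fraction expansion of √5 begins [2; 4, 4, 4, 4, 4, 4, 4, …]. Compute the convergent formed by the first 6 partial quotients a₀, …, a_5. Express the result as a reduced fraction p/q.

2889/1292

a_0 = 2: 2/1
a_1 = 4: 9/4
a_2 = 4: 38/17
a_3 = 4: 161/72
a_4 = 4: 682/305
a_5 = 4: 2889/1292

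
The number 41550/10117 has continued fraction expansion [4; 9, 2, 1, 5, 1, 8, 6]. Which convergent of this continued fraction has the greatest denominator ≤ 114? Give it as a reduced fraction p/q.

a_0 = 4: 4/1  (≤ bound)
a_1 = 9: 37/9  (≤ bound)
a_2 = 2: 78/19  (≤ bound)
a_3 = 1: 115/28  (≤ bound)
a_4 = 5: 653/159  (> 114, stop)

115/28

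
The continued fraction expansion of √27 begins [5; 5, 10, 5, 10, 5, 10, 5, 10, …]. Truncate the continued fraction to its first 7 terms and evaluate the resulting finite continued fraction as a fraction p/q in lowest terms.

Compute successive convergents:
a_0 = 5: 5/1
a_1 = 5: 26/5
a_2 = 10: 265/51
a_3 = 5: 1351/260
a_4 = 10: 13775/2651
a_5 = 5: 70226/13515
a_6 = 10: 716035/137801

716035/137801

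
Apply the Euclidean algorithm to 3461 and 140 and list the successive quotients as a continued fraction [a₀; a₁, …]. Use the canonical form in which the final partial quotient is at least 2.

⌊3461/140⌋ = 24, remainder 101
⌊140/101⌋ = 1, remainder 39
⌊101/39⌋ = 2, remainder 23
⌊39/23⌋ = 1, remainder 16
⌊23/16⌋ = 1, remainder 7
⌊16/7⌋ = 2, remainder 2
⌊7/2⌋ = 3, remainder 1
⌊2/1⌋ = 2, remainder 0

[24; 1, 2, 1, 1, 2, 3, 2]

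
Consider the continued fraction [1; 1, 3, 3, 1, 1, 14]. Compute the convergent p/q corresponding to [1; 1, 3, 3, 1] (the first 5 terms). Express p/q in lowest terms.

Starting at the tail and folding back:
Start with 1.
3 + 1/(1/1) = 3 + 1/1 = 4/1
3 + 1/(4/1) = 3 + 1/4 = 13/4
1 + 1/(13/4) = 1 + 4/13 = 17/13
1 + 1/(17/13) = 1 + 13/17 = 30/17

30/17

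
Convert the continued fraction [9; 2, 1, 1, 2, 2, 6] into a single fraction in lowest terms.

Use the convergent recurrence hₖ = aₖ·hₖ₋₁ + hₖ₋₂ (and likewise for the denominators kₖ):
a_0 = 9: 9/1
a_1 = 2: 19/2
a_2 = 1: 28/3
a_3 = 1: 47/5
a_4 = 2: 122/13
a_5 = 2: 291/31
a_6 = 6: 1868/199

1868/199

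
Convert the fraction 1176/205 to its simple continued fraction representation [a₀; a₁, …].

Repeatedly divide and take the remainder:
1176 ÷ 205 → quotient 5, remainder 151
205 ÷ 151 → quotient 1, remainder 54
151 ÷ 54 → quotient 2, remainder 43
54 ÷ 43 → quotient 1, remainder 11
43 ÷ 11 → quotient 3, remainder 10
11 ÷ 10 → quotient 1, remainder 1
10 ÷ 1 → quotient 10, remainder 0

[5; 1, 2, 1, 3, 1, 10]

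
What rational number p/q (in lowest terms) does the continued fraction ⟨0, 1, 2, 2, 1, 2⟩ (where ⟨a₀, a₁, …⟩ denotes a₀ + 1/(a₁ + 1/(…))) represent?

a_0 = 0: 0/1
a_1 = 1: 1/1
a_2 = 2: 2/3
a_3 = 2: 5/7
a_4 = 1: 7/10
a_5 = 2: 19/27

19/27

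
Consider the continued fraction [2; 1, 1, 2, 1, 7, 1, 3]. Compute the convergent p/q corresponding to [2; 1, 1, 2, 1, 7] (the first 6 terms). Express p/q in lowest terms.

Compute successive convergents:
a_0 = 2: 2/1
a_1 = 1: 3/1
a_2 = 1: 5/2
a_3 = 2: 13/5
a_4 = 1: 18/7
a_5 = 7: 139/54

139/54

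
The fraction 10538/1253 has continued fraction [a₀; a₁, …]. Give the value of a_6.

Run the Euclidean algorithm, recording each quotient:
⌊10538/1253⌋ = 8, remainder 514
⌊1253/514⌋ = 2, remainder 225
⌊514/225⌋ = 2, remainder 64
⌊225/64⌋ = 3, remainder 33
⌊64/33⌋ = 1, remainder 31
⌊33/31⌋ = 1, remainder 2
⌊31/2⌋ = 15, remainder 1

15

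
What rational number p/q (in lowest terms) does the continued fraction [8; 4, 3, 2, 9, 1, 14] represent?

a_0 = 8: 8/1
a_1 = 4: 33/4
a_2 = 3: 107/13
a_3 = 2: 247/30
a_4 = 9: 2330/283
a_5 = 1: 2577/313
a_6 = 14: 38408/4665

38408/4665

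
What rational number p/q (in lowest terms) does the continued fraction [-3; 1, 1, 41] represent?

-207/83

Compute successive convergents:
a_0 = -3: -3/1
a_1 = 1: -2/1
a_2 = 1: -5/2
a_3 = 41: -207/83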